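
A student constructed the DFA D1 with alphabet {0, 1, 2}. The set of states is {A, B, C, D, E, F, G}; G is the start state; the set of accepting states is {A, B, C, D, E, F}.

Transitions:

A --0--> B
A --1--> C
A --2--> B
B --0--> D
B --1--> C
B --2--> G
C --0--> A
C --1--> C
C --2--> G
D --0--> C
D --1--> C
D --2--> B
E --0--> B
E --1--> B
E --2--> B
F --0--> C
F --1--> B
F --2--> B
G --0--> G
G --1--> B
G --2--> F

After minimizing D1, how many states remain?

First remove the unreachable states {E}; 6 states remain.
Initial partition by acceptance: {A,B,C,D,F} | {G}.
Split {A,B,C,D,F} by δ(·,2) → {A,D,F} and {B,C}.
The partition is now stable with 3 blocks: {A,D,F} | {G} | {B,C}.

3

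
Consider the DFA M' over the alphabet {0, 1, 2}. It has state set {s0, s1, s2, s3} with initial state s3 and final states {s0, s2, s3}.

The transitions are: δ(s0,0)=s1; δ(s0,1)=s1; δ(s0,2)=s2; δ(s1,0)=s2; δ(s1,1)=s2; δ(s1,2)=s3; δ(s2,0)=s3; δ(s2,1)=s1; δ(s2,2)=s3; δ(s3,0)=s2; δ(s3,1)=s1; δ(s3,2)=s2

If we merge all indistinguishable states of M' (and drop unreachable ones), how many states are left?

2

Reachable states from the start: {s1,s2,s3}. Unreachable: {s0} — drop them.
Start with accepting vs non-accepting: {s2,s3} | {s1}.
The partition is now stable with 2 blocks: {s2,s3} | {s1}.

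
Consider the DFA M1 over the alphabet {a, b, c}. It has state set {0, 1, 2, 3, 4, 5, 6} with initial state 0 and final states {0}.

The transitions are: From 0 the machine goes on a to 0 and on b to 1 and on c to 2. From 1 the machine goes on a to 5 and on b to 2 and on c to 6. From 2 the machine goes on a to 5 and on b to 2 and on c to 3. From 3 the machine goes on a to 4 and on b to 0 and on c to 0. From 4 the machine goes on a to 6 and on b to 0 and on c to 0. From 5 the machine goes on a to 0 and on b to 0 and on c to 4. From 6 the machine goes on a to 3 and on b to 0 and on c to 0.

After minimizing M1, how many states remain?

All states are reachable from the start state.
Initial partition by acceptance: {0} | {1,2,3,4,5,6}.
Split {1,2,3,4,5,6} by δ(·,a) → {1,2,3,4,6} and {5}.
Refine {1,2,3,4,6} on symbol a: members go to different blocks, giving {3,4,6} and {1,2}.
No further refinement is possible. Final partition (4 blocks): {0} | {3,4,6} | {5} | {1,2}.

4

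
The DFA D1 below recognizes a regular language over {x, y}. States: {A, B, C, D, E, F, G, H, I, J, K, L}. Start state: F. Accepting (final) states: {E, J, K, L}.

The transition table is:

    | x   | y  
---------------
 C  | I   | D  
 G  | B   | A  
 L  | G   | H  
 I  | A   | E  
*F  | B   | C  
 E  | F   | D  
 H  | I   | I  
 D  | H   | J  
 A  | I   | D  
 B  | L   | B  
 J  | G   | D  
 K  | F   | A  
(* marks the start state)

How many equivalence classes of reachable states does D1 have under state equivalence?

6

States {K} cannot be reached from the start state, so discard them.
P0 = {E,J,L} | {A,B,C,D,F,G,H,I}.
Split {A,B,C,D,F,G,H,I} by δ(·,x) → {A,C,D,F,G,H,I} and {B}.
On input x, block {A,C,D,F,G,H,I} splits into {A,C,D,H,I} and {F,G}.
On input y, block {A,C,D,H,I} splits into {A,C,H} and {D,I}.
Split {E,J,L} by δ(·,y) → {E,J} and {L}.
Stable partition: {E,J} | {A,C,H} | {B} | {F,G} | {D,I} | {L} — 6 equivalence classes.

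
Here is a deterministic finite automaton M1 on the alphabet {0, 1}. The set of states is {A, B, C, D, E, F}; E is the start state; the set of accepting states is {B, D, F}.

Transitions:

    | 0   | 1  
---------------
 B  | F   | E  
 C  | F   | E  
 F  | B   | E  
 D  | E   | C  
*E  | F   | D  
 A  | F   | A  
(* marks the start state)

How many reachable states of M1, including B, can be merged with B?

First remove the unreachable states {A}; 5 states remain.
Start with accepting vs non-accepting: {B,D,F} | {C,E}.
Split {B,D,F} by δ(·,0) → {B,F} and {D}.
Refine {C,E} on symbol 1: members go to different blocks, giving {C} and {E}.
The partition is now stable with 4 blocks: {B,F} | {C} | {D} | {E}.
State B belongs to the block {B,F}, which has 2 states.

2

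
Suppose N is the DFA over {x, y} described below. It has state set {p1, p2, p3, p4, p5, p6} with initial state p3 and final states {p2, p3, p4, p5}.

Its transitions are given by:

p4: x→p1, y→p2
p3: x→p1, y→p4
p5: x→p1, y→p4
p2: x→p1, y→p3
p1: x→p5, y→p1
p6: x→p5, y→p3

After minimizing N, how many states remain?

2

Reachable states from the start: {p1,p2,p3,p4,p5}. Unreachable: {p6} — drop them.
Start with accepting vs non-accepting: {p2,p3,p4,p5} | {p1}.
Stable partition: {p2,p3,p4,p5} | {p1} — 2 equivalence classes.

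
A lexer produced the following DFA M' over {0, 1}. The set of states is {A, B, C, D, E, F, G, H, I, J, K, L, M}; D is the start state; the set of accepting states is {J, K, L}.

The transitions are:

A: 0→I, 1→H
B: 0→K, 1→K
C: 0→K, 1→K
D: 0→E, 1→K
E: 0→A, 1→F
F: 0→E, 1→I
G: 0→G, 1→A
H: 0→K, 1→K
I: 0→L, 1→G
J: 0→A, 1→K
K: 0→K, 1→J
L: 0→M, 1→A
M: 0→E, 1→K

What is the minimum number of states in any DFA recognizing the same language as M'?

States {B,C} cannot be reached from the start state, so discard them.
Start with accepting vs non-accepting: {J,K,L} | {A,D,E,F,G,H,I,M}.
Split {J,K,L} by δ(·,0) → {J,L} and {K}.
Refine {J,L} on symbol 1: members go to different blocks, giving {J} and {L}.
Refine {A,D,E,F,G,H,I,M} on symbol 0: members go to different blocks, giving {A,D,E,F,G,M} and {H} and {I}.
On input 0, block {A,D,E,F,G,M} splits into {D,E,F,G,M} and {A}.
On input 0, block {D,E,F,G,M} splits into {D,F,G,M} and {E}.
Split {D,F,G,M} by δ(·,0) → {D,F,M} and {G}.
Split {D,F,M} by δ(·,1) → {D,M} and {F}.
The partition is now stable with 10 blocks: {J} | {D,M} | {K} | {L} | {H} | {I} | {A} | {E} | {G} | {F}.

10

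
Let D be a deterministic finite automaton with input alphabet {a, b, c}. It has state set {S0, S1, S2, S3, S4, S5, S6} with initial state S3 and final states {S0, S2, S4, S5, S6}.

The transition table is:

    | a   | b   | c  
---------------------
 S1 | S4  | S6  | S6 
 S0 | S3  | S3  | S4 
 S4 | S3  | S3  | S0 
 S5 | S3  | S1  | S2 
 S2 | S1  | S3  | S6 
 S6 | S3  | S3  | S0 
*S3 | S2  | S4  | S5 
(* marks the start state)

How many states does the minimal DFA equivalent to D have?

Every state is reachable, so we keep all 7.
Initial partition by acceptance: {S0,S2,S4,S5,S6} | {S1,S3}.
The partition is now stable with 2 blocks: {S0,S2,S4,S5,S6} | {S1,S3}.

2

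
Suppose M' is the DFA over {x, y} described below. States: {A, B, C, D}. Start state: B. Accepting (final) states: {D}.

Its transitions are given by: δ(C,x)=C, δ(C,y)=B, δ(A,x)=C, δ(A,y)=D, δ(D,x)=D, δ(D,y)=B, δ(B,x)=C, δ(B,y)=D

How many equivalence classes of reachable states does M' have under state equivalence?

3

First remove the unreachable states {A}; 3 states remain.
P0 = {D} | {B,C}.
On input y, block {B,C} splits into {B} and {C}.
Stable partition: {D} | {B} | {C} — 3 equivalence classes.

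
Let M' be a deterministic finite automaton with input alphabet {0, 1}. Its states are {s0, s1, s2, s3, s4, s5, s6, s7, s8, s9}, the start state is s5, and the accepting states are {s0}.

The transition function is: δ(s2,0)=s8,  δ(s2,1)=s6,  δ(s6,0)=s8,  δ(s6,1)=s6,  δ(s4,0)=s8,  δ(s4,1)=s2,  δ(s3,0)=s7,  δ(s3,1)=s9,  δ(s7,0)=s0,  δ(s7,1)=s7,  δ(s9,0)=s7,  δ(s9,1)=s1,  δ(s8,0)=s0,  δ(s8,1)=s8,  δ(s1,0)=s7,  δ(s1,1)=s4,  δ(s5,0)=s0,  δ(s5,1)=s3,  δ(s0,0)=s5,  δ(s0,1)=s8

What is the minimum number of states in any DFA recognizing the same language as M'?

All states are reachable from the start state.
Start with accepting vs non-accepting: {s0} | {s1,s2,s3,s4,s5,s6,s7,s8,s9}.
Refine {s1,s2,s3,s4,s5,s6,s7,s8,s9} on symbol 0: members go to different blocks, giving {s1,s2,s3,s4,s6,s9} and {s5,s7,s8}.
On input 1, block {s5,s7,s8} splits into {s7,s8} and {s5}.
No further refinement is possible. Final partition (4 blocks): {s0} | {s1,s2,s3,s4,s6,s9} | {s7,s8} | {s5}.

4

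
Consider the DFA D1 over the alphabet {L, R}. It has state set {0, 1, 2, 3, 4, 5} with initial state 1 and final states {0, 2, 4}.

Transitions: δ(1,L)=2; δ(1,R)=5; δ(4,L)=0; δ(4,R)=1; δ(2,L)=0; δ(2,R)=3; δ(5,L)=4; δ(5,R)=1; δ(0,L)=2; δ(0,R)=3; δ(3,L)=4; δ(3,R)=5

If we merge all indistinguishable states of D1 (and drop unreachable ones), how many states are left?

Initial partition by acceptance: {0,2,4} | {1,3,5}.
Stable partition: {0,2,4} | {1,3,5} — 2 equivalence classes.

2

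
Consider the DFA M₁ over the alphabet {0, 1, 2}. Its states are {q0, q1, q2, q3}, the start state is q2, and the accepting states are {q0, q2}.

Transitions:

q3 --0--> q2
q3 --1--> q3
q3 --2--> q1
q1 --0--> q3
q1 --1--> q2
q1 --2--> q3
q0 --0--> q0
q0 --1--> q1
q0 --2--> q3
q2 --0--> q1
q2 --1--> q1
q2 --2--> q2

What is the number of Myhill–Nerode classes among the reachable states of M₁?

3

First remove the unreachable states {q0}; 3 states remain.
P0 = {q2} | {q1,q3}.
Refine {q1,q3} on symbol 0: members go to different blocks, giving {q1} and {q3}.
No further refinement is possible. Final partition (3 blocks): {q2} | {q1} | {q3}.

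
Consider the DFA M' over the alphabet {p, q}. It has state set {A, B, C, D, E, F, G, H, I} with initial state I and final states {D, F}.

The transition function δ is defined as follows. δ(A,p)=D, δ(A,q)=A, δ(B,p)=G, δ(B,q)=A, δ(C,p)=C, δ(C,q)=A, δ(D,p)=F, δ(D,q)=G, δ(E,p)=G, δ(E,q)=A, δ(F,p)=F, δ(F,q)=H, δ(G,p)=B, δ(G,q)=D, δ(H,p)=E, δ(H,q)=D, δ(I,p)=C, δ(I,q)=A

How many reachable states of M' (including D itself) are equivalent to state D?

Start with accepting vs non-accepting: {D,F} | {A,B,C,E,G,H,I}.
Refine {A,B,C,E,G,H,I} on symbol p: members go to different blocks, giving {B,C,E,G,H,I} and {A}.
Split {B,C,E,G,H,I} by δ(·,q) → {B,C,E,I} and {G,H}.
On input p, block {B,C,E,I} splits into {B,E} and {C,I}.
The partition is now stable with 5 blocks: {D,F} | {B,E} | {A} | {G,H} | {C,I}.
State D belongs to the block {D,F}, which has 2 states.

2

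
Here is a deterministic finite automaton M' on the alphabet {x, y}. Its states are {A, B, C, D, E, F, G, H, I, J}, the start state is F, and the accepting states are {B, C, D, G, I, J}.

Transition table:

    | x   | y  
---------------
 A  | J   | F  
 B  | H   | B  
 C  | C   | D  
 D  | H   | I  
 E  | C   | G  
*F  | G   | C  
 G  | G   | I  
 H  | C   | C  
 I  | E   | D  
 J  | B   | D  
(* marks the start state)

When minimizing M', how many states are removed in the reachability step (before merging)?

BFS from F reaches {C, D, E, F, G, H, I}; the 3 state(s) A, B, J are never visited.

3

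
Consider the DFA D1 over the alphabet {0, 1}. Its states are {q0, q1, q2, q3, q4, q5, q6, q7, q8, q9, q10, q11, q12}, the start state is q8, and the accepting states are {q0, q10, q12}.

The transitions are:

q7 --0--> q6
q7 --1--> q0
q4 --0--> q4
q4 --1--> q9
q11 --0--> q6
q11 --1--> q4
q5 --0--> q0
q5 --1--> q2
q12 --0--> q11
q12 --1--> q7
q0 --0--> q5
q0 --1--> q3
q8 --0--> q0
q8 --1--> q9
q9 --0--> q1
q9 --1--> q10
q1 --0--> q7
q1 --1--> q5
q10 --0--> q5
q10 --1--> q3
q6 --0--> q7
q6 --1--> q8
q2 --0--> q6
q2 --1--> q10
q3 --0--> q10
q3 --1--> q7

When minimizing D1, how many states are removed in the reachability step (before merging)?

3

No path from q8 leads to q4, q11, q12; the other 10 states are all reachable.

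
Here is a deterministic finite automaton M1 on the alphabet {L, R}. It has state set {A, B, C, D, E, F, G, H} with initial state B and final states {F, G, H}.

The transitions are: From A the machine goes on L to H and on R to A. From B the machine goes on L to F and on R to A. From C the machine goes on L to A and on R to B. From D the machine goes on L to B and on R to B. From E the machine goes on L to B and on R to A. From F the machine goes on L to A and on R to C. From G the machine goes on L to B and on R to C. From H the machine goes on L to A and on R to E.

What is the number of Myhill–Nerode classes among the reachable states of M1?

States {D,G} cannot be reached from the start state, so discard them.
P0 = {F,H} | {A,B,C,E}.
On input L, block {A,B,C,E} splits into {A,B} and {C,E}.
No further refinement is possible. Final partition (3 blocks): {F,H} | {A,B} | {C,E}.

3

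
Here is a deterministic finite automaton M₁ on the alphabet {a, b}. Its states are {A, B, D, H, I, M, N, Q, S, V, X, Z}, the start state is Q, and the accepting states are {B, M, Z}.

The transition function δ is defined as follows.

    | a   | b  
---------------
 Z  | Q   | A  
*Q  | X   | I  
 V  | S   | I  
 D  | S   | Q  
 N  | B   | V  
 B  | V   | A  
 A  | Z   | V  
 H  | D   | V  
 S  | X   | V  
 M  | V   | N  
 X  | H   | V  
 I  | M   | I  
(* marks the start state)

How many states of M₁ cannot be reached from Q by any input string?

0

Every one of the 12 states is reachable from Q.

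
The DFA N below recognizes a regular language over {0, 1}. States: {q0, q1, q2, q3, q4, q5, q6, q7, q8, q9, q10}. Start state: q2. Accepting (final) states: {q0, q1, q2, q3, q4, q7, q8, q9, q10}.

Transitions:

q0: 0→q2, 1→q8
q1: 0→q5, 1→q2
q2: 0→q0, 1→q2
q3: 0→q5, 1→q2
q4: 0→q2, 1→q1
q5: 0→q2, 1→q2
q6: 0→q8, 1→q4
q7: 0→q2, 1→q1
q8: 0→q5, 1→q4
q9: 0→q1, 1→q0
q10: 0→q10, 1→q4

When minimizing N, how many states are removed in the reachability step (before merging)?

5

No path from q2 leads to q3, q6, q7, q9, q10; the other 6 states are all reachable.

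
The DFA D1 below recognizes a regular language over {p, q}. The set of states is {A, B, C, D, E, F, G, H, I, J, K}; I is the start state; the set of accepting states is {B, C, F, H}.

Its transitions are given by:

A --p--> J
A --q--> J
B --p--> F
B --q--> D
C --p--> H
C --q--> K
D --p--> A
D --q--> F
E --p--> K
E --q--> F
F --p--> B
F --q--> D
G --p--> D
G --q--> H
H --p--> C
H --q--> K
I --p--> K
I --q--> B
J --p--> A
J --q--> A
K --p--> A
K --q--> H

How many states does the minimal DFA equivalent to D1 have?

4

First remove the unreachable states {E,G}; 9 states remain.
Initial partition by acceptance: {B,C,F,H} | {A,D,I,J,K}.
Refine {A,D,I,J,K} on symbol q: members go to different blocks, giving {D,I,K} and {A,J}.
On input p, block {D,I,K} splits into {D,K} and {I}.
Stable partition: {B,C,F,H} | {D,K} | {A,J} | {I} — 4 equivalence classes.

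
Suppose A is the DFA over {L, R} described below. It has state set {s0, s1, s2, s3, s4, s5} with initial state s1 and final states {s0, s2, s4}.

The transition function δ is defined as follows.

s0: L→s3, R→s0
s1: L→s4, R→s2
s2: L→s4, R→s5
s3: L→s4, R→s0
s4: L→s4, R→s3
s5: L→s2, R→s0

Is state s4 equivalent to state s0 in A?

All states are reachable from the start state.
Initial partition by acceptance: {s0,s2,s4} | {s1,s3,s5}.
Refine {s0,s2,s4} on symbol L: members go to different blocks, giving {s2,s4} and {s0}.
Refine {s1,s3,s5} on symbol R: members go to different blocks, giving {s3,s5} and {s1}.
The partition is now stable with 4 blocks: {s2,s4} | {s3,s5} | {s0} | {s1}.
s4 and s0 end up in different blocks, so they are distinguishable. For instance, the string 'L' is accepted from only s4.

No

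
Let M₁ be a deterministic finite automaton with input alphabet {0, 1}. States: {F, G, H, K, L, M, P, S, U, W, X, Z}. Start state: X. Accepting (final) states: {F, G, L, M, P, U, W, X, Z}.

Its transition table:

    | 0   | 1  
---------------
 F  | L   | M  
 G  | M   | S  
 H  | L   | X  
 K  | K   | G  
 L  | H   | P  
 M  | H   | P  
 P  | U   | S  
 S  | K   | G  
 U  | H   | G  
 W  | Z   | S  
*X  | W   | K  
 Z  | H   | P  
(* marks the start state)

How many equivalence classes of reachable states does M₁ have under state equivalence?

Reachable states from the start: {G,H,K,L,M,P,S,U,W,X,Z}. Unreachable: {F} — drop them.
Start with accepting vs non-accepting: {G,L,M,P,U,W,X,Z} | {H,K,S}.
Split {G,L,M,P,U,W,X,Z} by δ(·,0) → {G,P,W,X} and {L,M,U,Z}.
On input 0, block {G,P,W,X} splits into {G,P,W} and {X}.
On input 0, block {H,K,S} splits into {K,S} and {H}.
No further refinement is possible. Final partition (5 blocks): {G,P,W} | {K,S} | {L,M,U,Z} | {X} | {H}.

5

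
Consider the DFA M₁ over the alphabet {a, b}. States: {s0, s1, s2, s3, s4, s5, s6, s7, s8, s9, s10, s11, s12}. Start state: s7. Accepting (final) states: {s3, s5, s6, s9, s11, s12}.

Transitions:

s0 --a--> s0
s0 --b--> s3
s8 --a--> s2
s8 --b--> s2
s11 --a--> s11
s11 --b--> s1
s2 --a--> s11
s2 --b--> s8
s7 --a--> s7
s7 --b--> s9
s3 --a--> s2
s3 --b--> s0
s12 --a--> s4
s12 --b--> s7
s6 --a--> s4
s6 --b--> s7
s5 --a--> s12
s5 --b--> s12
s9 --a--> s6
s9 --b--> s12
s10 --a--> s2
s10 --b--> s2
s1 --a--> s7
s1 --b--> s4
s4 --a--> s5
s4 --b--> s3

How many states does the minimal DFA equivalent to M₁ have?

Reachable states from the start: {s0,s1,s2,s3,s4,s5,s6,s7,s8,s9,s11,s12}. Unreachable: {s10} — drop them.
Start with accepting vs non-accepting: {s3,s5,s6,s9,s11,s12} | {s0,s1,s2,s4,s7,s8}.
Refine {s3,s5,s6,s9,s11,s12} on symbol a: members go to different blocks, giving {s3,s6,s12} and {s5,s9,s11}.
Split {s0,s1,s2,s4,s7,s8} by δ(·,a) → {s0,s1,s7,s8} and {s2,s4}.
On input a, block {s0,s1,s7,s8} splits into {s0,s1,s7} and {s8}.
On input b, block {s0,s1,s7} splits into {s0} and {s1} and {s7}.
On input b, block {s3,s6,s12} splits into {s6,s12} and {s3}.
On input a, block {s5,s9,s11} splits into {s5,s9} and {s11}.
Refine {s2,s4} on symbol a: members go to different blocks, giving {s2} and {s4}.
No further refinement is possible. Final partition (10 blocks): {s6,s12} | {s0} | {s5,s9} | {s2} | {s8} | {s1} | {s7} | {s3} | {s11} | {s4}.

10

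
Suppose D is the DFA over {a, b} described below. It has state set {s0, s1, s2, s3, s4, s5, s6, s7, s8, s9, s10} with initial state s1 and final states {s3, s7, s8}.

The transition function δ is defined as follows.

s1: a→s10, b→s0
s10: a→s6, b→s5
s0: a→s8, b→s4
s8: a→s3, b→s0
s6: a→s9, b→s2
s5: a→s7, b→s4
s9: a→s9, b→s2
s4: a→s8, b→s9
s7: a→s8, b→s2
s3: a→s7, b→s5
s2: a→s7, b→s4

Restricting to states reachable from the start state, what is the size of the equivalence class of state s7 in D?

3

All states are reachable from the start state.
P0 = {s3,s7,s8} | {s0,s1,s2,s4,s5,s6,s9,s10}.
Split {s0,s1,s2,s4,s5,s6,s9,s10} by δ(·,a) → {s0,s2,s4,s5} and {s1,s6,s9,s10}.
Refine {s0,s2,s4,s5} on symbol b: members go to different blocks, giving {s0,s2,s5} and {s4}.
No further refinement is possible. Final partition (4 blocks): {s3,s7,s8} | {s0,s2,s5} | {s1,s6,s9,s10} | {s4}.
State s7 belongs to the block {s3,s7,s8}, which has 3 states.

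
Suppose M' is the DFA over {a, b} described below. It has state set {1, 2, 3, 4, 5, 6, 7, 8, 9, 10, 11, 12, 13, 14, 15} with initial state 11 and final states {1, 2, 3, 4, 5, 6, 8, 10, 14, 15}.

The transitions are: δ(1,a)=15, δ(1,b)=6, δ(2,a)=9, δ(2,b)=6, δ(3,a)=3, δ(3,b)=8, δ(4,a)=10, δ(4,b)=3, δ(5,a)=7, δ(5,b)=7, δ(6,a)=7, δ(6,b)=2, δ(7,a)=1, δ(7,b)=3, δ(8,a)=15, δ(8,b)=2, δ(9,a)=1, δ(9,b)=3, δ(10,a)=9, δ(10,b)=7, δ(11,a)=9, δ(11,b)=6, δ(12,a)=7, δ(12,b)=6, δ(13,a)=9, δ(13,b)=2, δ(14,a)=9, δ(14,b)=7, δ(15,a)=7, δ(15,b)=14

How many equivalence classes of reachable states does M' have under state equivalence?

States {4,5,10,12,13} cannot be reached from the start state, so discard them.
Start with accepting vs non-accepting: {1,2,3,6,8,14,15} | {7,9,11}.
Refine {1,2,3,6,8,14,15} on symbol a: members go to different blocks, giving {2,6,14,15} and {1,3,8}.
On input b, block {2,6,14,15} splits into {2,6,15} and {14}.
Refine {2,6,15} on symbol b: members go to different blocks, giving {2,6} and {15}.
On input a, block {7,9,11} splits into {7,9} and {11}.
Refine {1,3,8} on symbol a: members go to different blocks, giving {1,8} and {3}.
No further refinement is possible. Final partition (7 blocks): {2,6} | {7,9} | {1,8} | {14} | {15} | {11} | {3}.

7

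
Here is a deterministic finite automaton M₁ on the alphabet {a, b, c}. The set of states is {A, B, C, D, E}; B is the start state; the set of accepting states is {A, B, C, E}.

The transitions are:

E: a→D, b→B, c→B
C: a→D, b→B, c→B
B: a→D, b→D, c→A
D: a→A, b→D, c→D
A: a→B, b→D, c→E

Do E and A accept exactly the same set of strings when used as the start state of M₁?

No

First remove the unreachable states {C}; 4 states remain.
P0 = {A,B,E} | {D}.
Refine {A,B,E} on symbol a: members go to different blocks, giving {B,E} and {A}.
Refine {B,E} on symbol b: members go to different blocks, giving {B} and {E}.
Stable partition: {B} | {D} | {A} | {E} — 4 equivalence classes.
E and A end up in different blocks, so they are distinguishable. For instance, the string 'a' is accepted from only A.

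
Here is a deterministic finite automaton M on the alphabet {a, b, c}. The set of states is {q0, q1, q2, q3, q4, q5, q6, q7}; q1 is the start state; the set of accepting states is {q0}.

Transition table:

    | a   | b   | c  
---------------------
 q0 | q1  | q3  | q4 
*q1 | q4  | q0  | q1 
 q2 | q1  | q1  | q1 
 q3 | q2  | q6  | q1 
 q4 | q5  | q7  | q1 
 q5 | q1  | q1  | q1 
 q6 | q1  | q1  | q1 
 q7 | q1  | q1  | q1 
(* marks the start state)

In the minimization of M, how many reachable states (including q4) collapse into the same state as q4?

Every state is reachable, so we keep all 8.
P0 = {q0} | {q1,q2,q3,q4,q5,q6,q7}.
Refine {q1,q2,q3,q4,q5,q6,q7} on symbol b: members go to different blocks, giving {q2,q3,q4,q5,q6,q7} and {q1}.
On input a, block {q2,q3,q4,q5,q6,q7} splits into {q2,q5,q6,q7} and {q3,q4}.
Stable partition: {q0} | {q2,q5,q6,q7} | {q1} | {q3,q4} — 4 equivalence classes.
State q4 belongs to the block {q3,q4}, which has 2 states.

2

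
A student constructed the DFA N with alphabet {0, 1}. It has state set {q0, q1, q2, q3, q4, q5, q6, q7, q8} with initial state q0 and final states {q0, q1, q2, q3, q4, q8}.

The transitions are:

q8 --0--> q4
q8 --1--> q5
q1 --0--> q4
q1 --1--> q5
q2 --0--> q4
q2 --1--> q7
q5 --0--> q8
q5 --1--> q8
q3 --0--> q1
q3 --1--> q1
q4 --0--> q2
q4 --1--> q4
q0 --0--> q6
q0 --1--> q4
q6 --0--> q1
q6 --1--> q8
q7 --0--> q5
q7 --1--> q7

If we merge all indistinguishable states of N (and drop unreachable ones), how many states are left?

6

Reachable states from the start: {q0,q1,q2,q4,q5,q6,q7,q8}. Unreachable: {q3} — drop them.
P0 = {q0,q1,q2,q4,q8} | {q5,q6,q7}.
On input 0, block {q0,q1,q2,q4,q8} splits into {q1,q2,q4,q8} and {q0}.
On input 1, block {q1,q2,q4,q8} splits into {q1,q2,q8} and {q4}.
Split {q5,q6,q7} by δ(·,0) → {q5,q6} and {q7}.
On input 1, block {q1,q2,q8} splits into {q1,q8} and {q2}.
The partition is now stable with 6 blocks: {q1,q8} | {q5,q6} | {q0} | {q4} | {q7} | {q2}.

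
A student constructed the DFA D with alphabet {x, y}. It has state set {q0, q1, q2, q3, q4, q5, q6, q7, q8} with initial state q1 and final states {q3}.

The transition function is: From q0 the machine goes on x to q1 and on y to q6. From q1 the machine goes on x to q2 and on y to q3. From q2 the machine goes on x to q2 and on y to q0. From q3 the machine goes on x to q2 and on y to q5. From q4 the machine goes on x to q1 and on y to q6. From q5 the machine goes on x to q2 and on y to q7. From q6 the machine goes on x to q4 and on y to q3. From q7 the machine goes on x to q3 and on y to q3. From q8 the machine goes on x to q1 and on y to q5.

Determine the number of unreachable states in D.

1

BFS from q1 reaches {q0, q1, q2, q3, q4, q5, q6, q7}; the 1 state(s) q8 are never visited.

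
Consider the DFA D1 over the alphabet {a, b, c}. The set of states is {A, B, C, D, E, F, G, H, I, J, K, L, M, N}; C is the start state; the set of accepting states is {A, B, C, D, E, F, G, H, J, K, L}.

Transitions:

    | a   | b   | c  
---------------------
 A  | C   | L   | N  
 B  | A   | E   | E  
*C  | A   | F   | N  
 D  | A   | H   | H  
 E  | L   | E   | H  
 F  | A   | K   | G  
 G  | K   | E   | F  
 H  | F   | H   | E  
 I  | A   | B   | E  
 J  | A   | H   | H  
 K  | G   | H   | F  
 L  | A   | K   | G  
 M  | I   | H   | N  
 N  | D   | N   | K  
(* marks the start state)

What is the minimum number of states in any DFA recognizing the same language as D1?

Reachable states from the start: {A,C,D,E,F,G,H,K,L,N}. Unreachable: {B,I,J,M} — drop them.
Initial partition by acceptance: {A,C,D,E,F,G,H,K,L} | {N}.
Split {A,C,D,E,F,G,H,K,L} by δ(·,c) → {D,E,F,G,H,K,L} and {A,C}.
Refine {D,E,F,G,H,K,L} on symbol a: members go to different blocks, giving {E,G,H,K} and {D,F,L}.
Refine {E,G,H,K} on symbol a: members go to different blocks, giving {E,H} and {G,K}.
On input b, block {D,F,L} splits into {F,L} and {D}.
The partition is now stable with 6 blocks: {E,H} | {N} | {A,C} | {F,L} | {G,K} | {D}.

6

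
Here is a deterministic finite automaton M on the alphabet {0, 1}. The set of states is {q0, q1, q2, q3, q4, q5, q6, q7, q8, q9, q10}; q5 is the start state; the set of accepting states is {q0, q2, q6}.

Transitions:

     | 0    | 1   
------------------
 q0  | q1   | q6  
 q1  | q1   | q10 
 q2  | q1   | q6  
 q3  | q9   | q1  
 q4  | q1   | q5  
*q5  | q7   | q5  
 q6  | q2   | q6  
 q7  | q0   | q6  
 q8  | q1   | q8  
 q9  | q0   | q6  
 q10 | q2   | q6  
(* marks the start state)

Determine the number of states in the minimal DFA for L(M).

5

States {q3,q4,q8,q9} cannot be reached from the start state, so discard them.
Start with accepting vs non-accepting: {q0,q2,q6} | {q1,q5,q7,q10}.
On input 0, block {q0,q2,q6} splits into {q0,q2} and {q6}.
Split {q1,q5,q7,q10} by δ(·,0) → {q1,q5} and {q7,q10}.
On input 0, block {q1,q5} splits into {q1} and {q5}.
The partition is now stable with 5 blocks: {q0,q2} | {q1} | {q6} | {q7,q10} | {q5}.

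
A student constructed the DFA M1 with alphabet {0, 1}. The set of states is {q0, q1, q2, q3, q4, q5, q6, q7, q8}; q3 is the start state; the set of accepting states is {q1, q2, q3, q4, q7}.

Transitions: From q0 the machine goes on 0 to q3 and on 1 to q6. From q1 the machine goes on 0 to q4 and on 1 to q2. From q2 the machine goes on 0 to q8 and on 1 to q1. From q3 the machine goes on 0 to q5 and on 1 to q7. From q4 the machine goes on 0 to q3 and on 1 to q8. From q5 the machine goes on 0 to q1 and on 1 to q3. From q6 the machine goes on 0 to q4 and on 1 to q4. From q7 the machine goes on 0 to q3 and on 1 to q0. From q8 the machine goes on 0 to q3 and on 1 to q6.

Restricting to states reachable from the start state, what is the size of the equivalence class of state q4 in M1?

2

Initial partition by acceptance: {q1,q2,q3,q4,q7} | {q0,q5,q6,q8}.
Refine {q1,q2,q3,q4,q7} on symbol 0: members go to different blocks, giving {q1,q4,q7} and {q2,q3}.
On input 0, block {q1,q4,q7} splits into {q4,q7} and {q1}.
Split {q0,q5,q6,q8} by δ(·,0) → {q0,q8} and {q5} and {q6}.
Refine {q2,q3} on symbol 0: members go to different blocks, giving {q2} and {q3}.
The partition is now stable with 7 blocks: {q4,q7} | {q0,q8} | {q2} | {q1} | {q5} | {q6} | {q3}.
The equivalence class containing q4 is {q4,q7}, of size 2.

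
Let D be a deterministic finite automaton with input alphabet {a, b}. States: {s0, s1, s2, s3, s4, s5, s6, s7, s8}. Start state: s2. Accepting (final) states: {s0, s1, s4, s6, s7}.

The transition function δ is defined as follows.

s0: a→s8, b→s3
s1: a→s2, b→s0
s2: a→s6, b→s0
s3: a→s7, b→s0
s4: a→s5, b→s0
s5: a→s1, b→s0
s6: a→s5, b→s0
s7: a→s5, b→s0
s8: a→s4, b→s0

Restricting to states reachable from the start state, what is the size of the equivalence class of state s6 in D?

Every state is reachable, so we keep all 9.
Start with accepting vs non-accepting: {s0,s1,s4,s6,s7} | {s2,s3,s5,s8}.
Refine {s0,s1,s4,s6,s7} on symbol b: members go to different blocks, giving {s1,s4,s6,s7} and {s0}.
The partition is now stable with 3 blocks: {s1,s4,s6,s7} | {s2,s3,s5,s8} | {s0}.
The equivalence class containing s6 is {s1,s4,s6,s7}, of size 4.

4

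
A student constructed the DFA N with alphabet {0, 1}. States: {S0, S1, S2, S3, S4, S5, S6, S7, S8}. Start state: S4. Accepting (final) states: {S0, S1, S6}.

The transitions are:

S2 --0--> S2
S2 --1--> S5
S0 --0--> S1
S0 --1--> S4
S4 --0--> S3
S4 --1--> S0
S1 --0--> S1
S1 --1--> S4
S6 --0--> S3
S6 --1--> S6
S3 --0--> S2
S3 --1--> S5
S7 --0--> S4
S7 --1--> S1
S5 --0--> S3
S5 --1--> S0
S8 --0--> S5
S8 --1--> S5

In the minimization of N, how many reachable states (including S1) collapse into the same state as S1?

States {S6,S7,S8} cannot be reached from the start state, so discard them.
P0 = {S0,S1} | {S2,S3,S4,S5}.
Split {S2,S3,S4,S5} by δ(·,1) → {S2,S3} and {S4,S5}.
The partition is now stable with 3 blocks: {S0,S1} | {S2,S3} | {S4,S5}.
The equivalence class containing S1 is {S0,S1}, of size 2.

2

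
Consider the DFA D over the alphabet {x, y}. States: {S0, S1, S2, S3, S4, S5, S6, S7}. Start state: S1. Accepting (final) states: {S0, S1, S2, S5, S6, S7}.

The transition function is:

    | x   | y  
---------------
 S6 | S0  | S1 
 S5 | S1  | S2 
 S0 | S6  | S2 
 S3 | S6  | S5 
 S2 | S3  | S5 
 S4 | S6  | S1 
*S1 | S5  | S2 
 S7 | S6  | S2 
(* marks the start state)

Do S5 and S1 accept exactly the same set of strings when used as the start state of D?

Yes

First remove the unreachable states {S4,S7}; 6 states remain.
Start with accepting vs non-accepting: {S0,S1,S2,S5,S6} | {S3}.
Refine {S0,S1,S2,S5,S6} on symbol x: members go to different blocks, giving {S0,S1,S5,S6} and {S2}.
Refine {S0,S1,S5,S6} on symbol y: members go to different blocks, giving {S0,S1,S5} and {S6}.
Split {S0,S1,S5} by δ(·,x) → {S1,S5} and {S0}.
No further refinement is possible. Final partition (5 blocks): {S1,S5} | {S3} | {S2} | {S6} | {S0}.
S5 and S1 lie in the same block of the stable partition, so they are equivalent — no string distinguishes them.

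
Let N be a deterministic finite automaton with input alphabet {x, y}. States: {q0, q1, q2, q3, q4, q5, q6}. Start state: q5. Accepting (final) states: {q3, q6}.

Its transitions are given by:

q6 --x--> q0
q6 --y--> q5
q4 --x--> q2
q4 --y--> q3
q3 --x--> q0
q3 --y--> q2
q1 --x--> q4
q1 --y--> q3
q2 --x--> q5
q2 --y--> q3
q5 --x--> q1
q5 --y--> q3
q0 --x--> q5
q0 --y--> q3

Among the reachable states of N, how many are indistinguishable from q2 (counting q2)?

First remove the unreachable states {q6}; 6 states remain.
Initial partition by acceptance: {q3} | {q0,q1,q2,q4,q5}.
No further refinement is possible. Final partition (2 blocks): {q3} | {q0,q1,q2,q4,q5}.
State q2 belongs to the block {q0,q1,q2,q4,q5}, which has 5 states.

5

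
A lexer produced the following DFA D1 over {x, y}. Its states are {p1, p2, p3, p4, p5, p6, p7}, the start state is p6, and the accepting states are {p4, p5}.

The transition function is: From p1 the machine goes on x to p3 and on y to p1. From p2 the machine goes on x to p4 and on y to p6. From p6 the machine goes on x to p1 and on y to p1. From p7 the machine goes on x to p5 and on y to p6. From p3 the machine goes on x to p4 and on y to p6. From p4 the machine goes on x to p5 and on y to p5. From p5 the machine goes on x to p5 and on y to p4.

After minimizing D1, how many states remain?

Reachable states from the start: {p1,p3,p4,p5,p6}. Unreachable: {p2,p7} — drop them.
Initial partition by acceptance: {p4,p5} | {p1,p3,p6}.
On input x, block {p1,p3,p6} splits into {p1,p6} and {p3}.
Refine {p1,p6} on symbol x: members go to different blocks, giving {p1} and {p6}.
The partition is now stable with 4 blocks: {p4,p5} | {p1} | {p3} | {p6}.

4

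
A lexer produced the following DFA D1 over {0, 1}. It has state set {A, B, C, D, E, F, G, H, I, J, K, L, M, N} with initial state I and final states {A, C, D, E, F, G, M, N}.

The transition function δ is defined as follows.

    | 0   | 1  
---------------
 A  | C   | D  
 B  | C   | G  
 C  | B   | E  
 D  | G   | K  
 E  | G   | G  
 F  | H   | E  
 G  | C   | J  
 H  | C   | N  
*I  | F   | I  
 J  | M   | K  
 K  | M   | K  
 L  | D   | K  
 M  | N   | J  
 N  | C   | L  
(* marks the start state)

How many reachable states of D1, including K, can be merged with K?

3

States {A} cannot be reached from the start state, so discard them.
Start with accepting vs non-accepting: {C,D,E,F,G,M,N} | {B,H,I,J,K,L}.
On input 0, block {C,D,E,F,G,M,N} splits into {D,E,G,M,N} and {C,F}.
On input 0, block {D,E,G,M,N} splits into {D,E,M} and {G,N}.
Split {D,E,M} by δ(·,1) → {D,M} and {E}.
Split {B,H,I,J,K,L} by δ(·,0) → {B,H,I} and {J,K,L}.
Split {B,H,I} by δ(·,1) → {B,H} and {I}.
The partition is now stable with 7 blocks: {D,M} | {B,H} | {C,F} | {G,N} | {E} | {J,K,L} | {I}.
State K belongs to the block {J,K,L}, which has 3 states.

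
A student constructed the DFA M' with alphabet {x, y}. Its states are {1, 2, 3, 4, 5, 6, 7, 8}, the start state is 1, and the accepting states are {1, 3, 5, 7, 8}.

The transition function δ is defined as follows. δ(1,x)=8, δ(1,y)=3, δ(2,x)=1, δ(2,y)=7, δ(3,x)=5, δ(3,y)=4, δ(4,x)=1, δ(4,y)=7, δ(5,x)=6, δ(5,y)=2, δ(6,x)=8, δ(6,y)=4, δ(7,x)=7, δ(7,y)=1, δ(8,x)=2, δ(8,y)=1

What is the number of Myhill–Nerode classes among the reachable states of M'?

P0 = {1,3,5,7,8} | {2,4,6}.
On input x, block {1,3,5,7,8} splits into {1,3,7} and {5,8}.
Split {1,3,7} by δ(·,x) → {1,3} and {7}.
Refine {1,3} on symbol y: members go to different blocks, giving {1} and {3}.
Split {2,4,6} by δ(·,x) → {2,4} and {6}.
On input x, block {5,8} splits into {5} and {8}.
Stable partition: {1} | {2,4} | {5} | {7} | {3} | {6} | {8} — 7 equivalence classes.

7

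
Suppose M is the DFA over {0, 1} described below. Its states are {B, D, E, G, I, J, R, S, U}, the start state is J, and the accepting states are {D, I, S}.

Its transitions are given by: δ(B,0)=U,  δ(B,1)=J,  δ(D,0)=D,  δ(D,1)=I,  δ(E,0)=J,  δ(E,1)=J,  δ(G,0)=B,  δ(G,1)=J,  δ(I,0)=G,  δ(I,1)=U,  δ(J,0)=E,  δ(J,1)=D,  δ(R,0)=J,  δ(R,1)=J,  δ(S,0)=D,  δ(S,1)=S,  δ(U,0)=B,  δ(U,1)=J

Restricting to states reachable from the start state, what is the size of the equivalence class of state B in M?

3

States {R,S} cannot be reached from the start state, so discard them.
P0 = {D,I} | {B,E,G,J,U}.
Refine {D,I} on symbol 0: members go to different blocks, giving {D} and {I}.
On input 1, block {B,E,G,J,U} splits into {B,E,G,U} and {J}.
Refine {B,E,G,U} on symbol 0: members go to different blocks, giving {B,G,U} and {E}.
Stable partition: {D} | {B,G,U} | {I} | {J} | {E} — 5 equivalence classes.
The equivalence class containing B is {B,G,U}, of size 3.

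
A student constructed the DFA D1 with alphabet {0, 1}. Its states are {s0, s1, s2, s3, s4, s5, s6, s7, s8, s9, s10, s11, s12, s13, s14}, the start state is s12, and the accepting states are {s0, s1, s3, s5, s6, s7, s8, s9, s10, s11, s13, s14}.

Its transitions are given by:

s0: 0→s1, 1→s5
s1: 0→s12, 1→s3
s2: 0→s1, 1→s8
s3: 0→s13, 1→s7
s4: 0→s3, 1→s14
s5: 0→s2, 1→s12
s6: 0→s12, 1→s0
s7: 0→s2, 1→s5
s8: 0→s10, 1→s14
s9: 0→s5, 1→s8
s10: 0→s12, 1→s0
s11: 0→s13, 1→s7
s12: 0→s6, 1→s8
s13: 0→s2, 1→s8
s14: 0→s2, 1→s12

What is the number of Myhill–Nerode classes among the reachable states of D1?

First remove the unreachable states {s4,s9,s11}; 12 states remain.
Start with accepting vs non-accepting: {s0,s1,s3,s5,s6,s7,s8,s10,s13,s14} | {s2,s12}.
On input 0, block {s0,s1,s3,s5,s6,s7,s8,s10,s13,s14} splits into {s1,s5,s6,s7,s10,s13,s14} and {s0,s3,s8}.
On input 1, block {s1,s5,s6,s7,s10,s13,s14} splits into {s1,s6,s10,s13} and {s5,s14} and {s7}.
Split {s0,s3,s8} by δ(·,1) → {s0,s8} and {s3}.
On input 1, block {s1,s6,s10,s13} splits into {s6,s10,s13} and {s1}.
On input 0, block {s2,s12} splits into {s2} and {s12}.
Refine {s6,s10,s13} on symbol 0: members go to different blocks, giving {s6,s10} and {s13}.
Refine {s0,s8} on symbol 0: members go to different blocks, giving {s0} and {s8}.
The partition is now stable with 10 blocks: {s6,s10} | {s2} | {s0} | {s5,s14} | {s7} | {s3} | {s1} | {s12} | {s13} | {s8}.

10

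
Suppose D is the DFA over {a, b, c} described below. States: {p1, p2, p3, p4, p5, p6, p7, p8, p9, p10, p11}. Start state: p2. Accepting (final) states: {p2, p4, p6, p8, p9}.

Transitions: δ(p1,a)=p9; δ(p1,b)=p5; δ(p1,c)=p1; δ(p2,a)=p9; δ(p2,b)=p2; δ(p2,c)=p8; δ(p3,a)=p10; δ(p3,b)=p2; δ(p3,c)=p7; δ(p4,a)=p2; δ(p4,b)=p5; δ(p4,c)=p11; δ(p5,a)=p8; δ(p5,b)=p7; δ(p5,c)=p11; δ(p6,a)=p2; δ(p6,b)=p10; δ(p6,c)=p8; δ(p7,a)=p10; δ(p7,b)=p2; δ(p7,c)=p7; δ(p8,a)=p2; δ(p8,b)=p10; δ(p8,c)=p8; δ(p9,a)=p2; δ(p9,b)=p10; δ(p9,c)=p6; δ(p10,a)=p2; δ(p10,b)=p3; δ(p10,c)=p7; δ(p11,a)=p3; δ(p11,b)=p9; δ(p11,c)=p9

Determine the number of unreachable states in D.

BFS from p2 reaches {p2, p3, p6, p7, p8, p9, p10}; the 4 state(s) p1, p4, p5, p11 are never visited.

4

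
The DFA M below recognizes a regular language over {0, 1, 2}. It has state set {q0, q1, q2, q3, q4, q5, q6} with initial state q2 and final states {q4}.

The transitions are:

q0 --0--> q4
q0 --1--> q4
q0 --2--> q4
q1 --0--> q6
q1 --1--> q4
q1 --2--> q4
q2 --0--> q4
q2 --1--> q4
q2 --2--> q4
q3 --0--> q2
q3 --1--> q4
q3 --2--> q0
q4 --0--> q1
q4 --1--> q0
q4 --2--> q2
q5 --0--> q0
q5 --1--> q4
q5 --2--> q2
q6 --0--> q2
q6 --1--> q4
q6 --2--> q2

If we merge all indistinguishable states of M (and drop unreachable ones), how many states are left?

First remove the unreachable states {q3,q5}; 5 states remain.
Start with accepting vs non-accepting: {q4} | {q0,q1,q2,q6}.
Refine {q0,q1,q2,q6} on symbol 0: members go to different blocks, giving {q0,q2} and {q1,q6}.
On input 0, block {q1,q6} splits into {q1} and {q6}.
Stable partition: {q4} | {q0,q2} | {q1} | {q6} — 4 equivalence classes.

4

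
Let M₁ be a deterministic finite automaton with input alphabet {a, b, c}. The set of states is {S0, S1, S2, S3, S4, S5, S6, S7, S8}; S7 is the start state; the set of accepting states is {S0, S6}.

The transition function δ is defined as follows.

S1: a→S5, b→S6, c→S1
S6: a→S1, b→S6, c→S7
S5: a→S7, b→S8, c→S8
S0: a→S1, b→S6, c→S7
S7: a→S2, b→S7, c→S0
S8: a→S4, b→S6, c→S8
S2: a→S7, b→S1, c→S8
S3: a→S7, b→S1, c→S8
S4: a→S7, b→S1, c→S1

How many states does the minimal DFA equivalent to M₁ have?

Reachable states from the start: {S0,S1,S2,S4,S5,S6,S7,S8}. Unreachable: {S3} — drop them.
Start with accepting vs non-accepting: {S0,S6} | {S1,S2,S4,S5,S7,S8}.
Refine {S1,S2,S4,S5,S7,S8} on symbol b: members go to different blocks, giving {S2,S4,S5,S7} and {S1,S8}.
Refine {S2,S4,S5,S7} on symbol b: members go to different blocks, giving {S2,S4,S5} and {S7}.
No further refinement is possible. Final partition (4 blocks): {S0,S6} | {S2,S4,S5} | {S1,S8} | {S7}.

4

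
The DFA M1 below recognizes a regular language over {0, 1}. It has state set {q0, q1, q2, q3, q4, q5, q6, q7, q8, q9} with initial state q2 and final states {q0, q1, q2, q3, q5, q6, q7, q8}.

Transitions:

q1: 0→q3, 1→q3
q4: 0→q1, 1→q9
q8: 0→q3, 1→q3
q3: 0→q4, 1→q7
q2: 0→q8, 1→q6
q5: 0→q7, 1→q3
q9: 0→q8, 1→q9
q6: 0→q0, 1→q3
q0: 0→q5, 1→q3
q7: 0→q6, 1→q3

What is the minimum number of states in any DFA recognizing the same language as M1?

5

Start with accepting vs non-accepting: {q0,q1,q2,q3,q5,q6,q7,q8} | {q4,q9}.
Split {q0,q1,q2,q3,q5,q6,q7,q8} by δ(·,0) → {q0,q1,q2,q5,q6,q7,q8} and {q3}.
Split {q0,q1,q2,q5,q6,q7,q8} by δ(·,0) → {q0,q2,q5,q6,q7} and {q1,q8}.
Refine {q0,q2,q5,q6,q7} on symbol 0: members go to different blocks, giving {q0,q5,q6,q7} and {q2}.
No further refinement is possible. Final partition (5 blocks): {q0,q5,q6,q7} | {q4,q9} | {q3} | {q1,q8} | {q2}.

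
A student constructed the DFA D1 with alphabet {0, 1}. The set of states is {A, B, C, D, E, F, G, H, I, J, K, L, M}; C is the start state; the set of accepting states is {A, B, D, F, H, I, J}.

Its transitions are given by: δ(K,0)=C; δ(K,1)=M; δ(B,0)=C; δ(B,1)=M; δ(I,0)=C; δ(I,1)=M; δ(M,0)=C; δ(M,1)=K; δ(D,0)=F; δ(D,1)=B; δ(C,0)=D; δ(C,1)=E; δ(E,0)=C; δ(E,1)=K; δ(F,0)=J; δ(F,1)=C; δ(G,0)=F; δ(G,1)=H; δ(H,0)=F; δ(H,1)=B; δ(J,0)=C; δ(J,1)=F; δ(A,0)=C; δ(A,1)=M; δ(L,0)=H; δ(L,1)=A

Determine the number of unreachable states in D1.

No path from C leads to A, G, H, I, L; the other 8 states are all reachable.

5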